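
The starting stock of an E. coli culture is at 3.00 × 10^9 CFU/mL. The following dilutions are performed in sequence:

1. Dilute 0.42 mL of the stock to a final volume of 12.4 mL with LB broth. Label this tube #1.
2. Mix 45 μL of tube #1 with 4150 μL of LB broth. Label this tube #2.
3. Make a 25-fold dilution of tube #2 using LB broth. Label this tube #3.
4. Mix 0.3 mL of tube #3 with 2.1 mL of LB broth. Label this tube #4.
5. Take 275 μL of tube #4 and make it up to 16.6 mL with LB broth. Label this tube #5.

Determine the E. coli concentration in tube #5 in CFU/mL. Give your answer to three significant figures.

Step 1: 0.42 mL brought to 12.4 mL → factor 12.4/0.42 = 29.524
Step 2: 45 μL + 4150 μL = 4195 μL total → factor 4195/45 = 93.222
Step 3: 25-fold → factor 25
Step 4: 0.3 mL + 2.1 mL = 2.4 mL total → factor 2.4/0.3 = 8
Step 5: 275 μL brought to 16.6 mL → factor 16600/275 = 60.364
Overall dilution factor = 29.524 × 93.222 × 25 × 8 × 60.364 = 3.3227 × 10^7
Final = 3.00 × 10^9 CFU/mL / 3.3227 × 10^7 = 90.3 CFU/mL

90.3 CFU/mL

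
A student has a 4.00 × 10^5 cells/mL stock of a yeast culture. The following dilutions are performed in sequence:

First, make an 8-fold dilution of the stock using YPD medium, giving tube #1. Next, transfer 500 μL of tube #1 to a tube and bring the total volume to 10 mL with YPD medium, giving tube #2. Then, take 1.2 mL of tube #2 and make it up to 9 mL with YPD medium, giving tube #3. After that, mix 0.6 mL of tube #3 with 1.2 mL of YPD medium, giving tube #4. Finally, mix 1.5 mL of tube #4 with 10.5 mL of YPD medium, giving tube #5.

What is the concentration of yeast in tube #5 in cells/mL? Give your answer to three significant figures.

13.9 cells/mL

Step 1: 8-fold → factor 8
Step 2: 500 μL brought to 10 mL → factor 10000/500 = 20
Step 3: 1.2 mL brought to 9 mL → factor 9/1.2 = 7.5
Step 4: 0.6 mL + 1.2 mL = 1.8 mL total → factor 1.8/0.6 = 3
Step 5: 1.5 mL + 10.5 mL = 12 mL total → factor 12/1.5 = 8
Dilution factor through tube #5 = 8 × 20 × 7.5 × 3 × 8 = 28800
[tube #5] = 4.00 × 10^5 cells/mL / 28800 = 13.9 cells/mL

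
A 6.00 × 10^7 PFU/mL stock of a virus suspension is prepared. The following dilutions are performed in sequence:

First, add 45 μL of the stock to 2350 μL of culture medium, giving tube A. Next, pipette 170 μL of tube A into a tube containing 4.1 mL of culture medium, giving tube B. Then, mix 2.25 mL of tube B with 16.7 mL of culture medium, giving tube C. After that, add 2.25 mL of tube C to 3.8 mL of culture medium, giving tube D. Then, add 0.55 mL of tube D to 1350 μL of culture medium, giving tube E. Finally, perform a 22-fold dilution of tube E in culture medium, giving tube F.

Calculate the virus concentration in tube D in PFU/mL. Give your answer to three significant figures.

1.98 × 10^3 PFU/mL

Step 1: 45 μL + 2350 μL = 2395 μL total → factor 2395/45 = 53.222
Step 2: 170 μL + 4.1 mL = 4270 μL total → factor 4270/170 = 25.118
Step 3: 2.25 mL + 16.7 mL = 18.95 mL total → factor 18.95/2.25 = 8.4222
Step 4: 2.25 mL + 3.8 mL = 6.05 mL total → factor 6.05/2.25 = 2.6889
Dilution factor through tube D = 53.222 × 25.118 × 8.4222 × 2.6889 = 30274
[tube D] = 6.00 × 10^7 PFU/mL / 30274 = 1.98 × 10^3 PFU/mL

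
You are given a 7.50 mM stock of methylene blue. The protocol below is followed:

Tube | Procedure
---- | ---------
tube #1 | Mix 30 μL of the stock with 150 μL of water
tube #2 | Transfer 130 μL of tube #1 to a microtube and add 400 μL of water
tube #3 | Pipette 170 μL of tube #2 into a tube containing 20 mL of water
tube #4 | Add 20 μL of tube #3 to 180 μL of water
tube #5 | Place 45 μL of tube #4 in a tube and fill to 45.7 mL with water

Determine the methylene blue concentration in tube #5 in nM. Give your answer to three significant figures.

Step 1: 30 μL + 150 μL = 180 μL total → factor 180/30 = 6
Step 2: 130 μL + 400 μL = 530 μL total → factor 530/130 = 4.0769
Step 3: 170 μL + 20 mL = 20170 μL total → factor 20170/170 = 118.65
Step 4: 20 μL + 180 μL = 200 μL total → factor 200/20 = 10
Step 5: 45 μL brought to 45.7 mL → factor 45700/45 = 1015.6
Overall dilution factor = 6 × 4.0769 × 118.65 × 10 × 1015.6 = 2.9474 × 10^7
Final = 7.50 mM / 2.9474 × 10^7 = 2.545 × 10^-7 mM = 0.254 nM

0.254 nM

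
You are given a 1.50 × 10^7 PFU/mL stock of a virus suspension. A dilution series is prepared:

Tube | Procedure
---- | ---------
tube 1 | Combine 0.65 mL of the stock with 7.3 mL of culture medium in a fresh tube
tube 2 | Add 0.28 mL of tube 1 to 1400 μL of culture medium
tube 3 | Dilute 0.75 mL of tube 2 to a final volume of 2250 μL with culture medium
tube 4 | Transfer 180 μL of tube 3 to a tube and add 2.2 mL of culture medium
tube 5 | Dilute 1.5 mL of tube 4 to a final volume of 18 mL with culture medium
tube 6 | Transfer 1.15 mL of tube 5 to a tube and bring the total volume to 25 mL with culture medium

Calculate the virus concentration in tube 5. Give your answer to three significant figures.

429 PFU/mL

Step 1: 0.65 mL + 7.3 mL = 7.95 mL total → factor 7.95/0.65 = 12.231
Step 2: 0.28 mL + 1400 μL = 1.68 mL total → factor 1.68/0.28 = 6
Step 3: 0.75 mL brought to 2250 μL → factor 2.25/0.75 = 3
Step 4: 180 μL + 2.2 mL = 2380 μL total → factor 2380/180 = 13.222
Step 5: 1.5 mL brought to 18 mL → factor 18/1.5 = 12
Dilution factor through tube 5 = 12.231 × 6 × 3 × 13.222 × 12 = 34931
[tube 5] = 1.50 × 10^7 PFU/mL / 34931 = 429 PFU/mL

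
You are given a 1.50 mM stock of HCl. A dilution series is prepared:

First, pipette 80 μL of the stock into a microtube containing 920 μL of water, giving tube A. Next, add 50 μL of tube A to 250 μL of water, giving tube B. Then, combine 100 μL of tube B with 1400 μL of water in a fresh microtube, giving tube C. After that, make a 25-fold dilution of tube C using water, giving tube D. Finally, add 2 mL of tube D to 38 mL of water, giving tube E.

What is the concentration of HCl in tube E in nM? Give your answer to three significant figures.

Step 1: 80 μL + 920 μL = 1000 μL total → factor 1000/80 = 12.5
Step 2: 50 μL + 250 μL = 300 μL total → factor 300/50 = 6
Step 3: 100 μL + 1400 μL = 1500 μL total → factor 1500/100 = 15
Step 4: 25-fold → factor 25
Step 5: 2 mL + 38 mL = 40 mL total → factor 40/2 = 20
Overall dilution factor = 12.5 × 6 × 15 × 25 × 20 = 5.625 × 10^5
Final = 1.50 mM / 5.625 × 10^5 = 2.667 × 10^-6 mM = 2.67 nM

2.67 nM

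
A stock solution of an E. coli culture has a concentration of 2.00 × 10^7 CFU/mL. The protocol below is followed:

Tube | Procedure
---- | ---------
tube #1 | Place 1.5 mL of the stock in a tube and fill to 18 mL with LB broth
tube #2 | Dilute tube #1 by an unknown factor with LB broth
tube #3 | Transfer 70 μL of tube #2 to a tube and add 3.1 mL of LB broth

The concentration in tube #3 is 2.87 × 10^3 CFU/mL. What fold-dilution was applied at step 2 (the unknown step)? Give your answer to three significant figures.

12.8-fold

Step 1: 1.5 mL brought to 18 mL → factor 18/1.5 = 12
Step 2: unknown factor x
Step 3: 70 μL + 3.1 mL = 3170 μL total → factor 3170/70 = 45.286
Product of known-step factors = 543.43
Overall factor = 2.00 × 10^7 CFU/mL / (2.87 × 10^3 CFU/mL) = 6968.6
x = 6968.6 / 543.43 = 12.8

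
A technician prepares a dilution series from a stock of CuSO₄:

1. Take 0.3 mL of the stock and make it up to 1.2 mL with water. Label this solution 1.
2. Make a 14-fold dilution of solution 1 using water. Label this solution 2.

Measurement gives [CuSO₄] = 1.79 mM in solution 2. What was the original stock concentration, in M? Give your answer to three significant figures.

Step 1: 0.3 mL brought to 1.2 mL → factor 1.2/0.3 = 4
Step 2: 14-fold → factor 14
Overall dilution factor = 4 × 14 = 56
Stock = 1.79 mM × 56 = 100.2 mM = 0.100 M

0.100 M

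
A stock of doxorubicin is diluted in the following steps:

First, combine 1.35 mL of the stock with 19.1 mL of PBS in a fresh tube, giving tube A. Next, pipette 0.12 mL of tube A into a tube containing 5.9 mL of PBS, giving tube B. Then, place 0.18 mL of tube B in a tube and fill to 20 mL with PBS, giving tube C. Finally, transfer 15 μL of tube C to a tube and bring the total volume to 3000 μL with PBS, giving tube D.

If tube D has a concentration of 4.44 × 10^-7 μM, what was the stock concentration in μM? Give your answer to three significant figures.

Step 1: 1.35 mL + 19.1 mL = 20.45 mL total → factor 20.45/1.35 = 15.148
Step 2: 0.12 mL + 5.9 mL = 6.02 mL total → factor 6.02/0.12 = 50.167
Step 3: 0.18 mL brought to 20 mL → factor 20/0.18 = 111.11
Step 4: 15 μL brought to 3000 μL → factor 3000/15 = 200
Overall dilution factor = 15.148 × 50.167 × 111.11 × 200 = 1.6887 × 10^7
Stock = 4.44 × 10^-7 μM × 1.6887 × 10^7 = 7.50 μM

7.50 μM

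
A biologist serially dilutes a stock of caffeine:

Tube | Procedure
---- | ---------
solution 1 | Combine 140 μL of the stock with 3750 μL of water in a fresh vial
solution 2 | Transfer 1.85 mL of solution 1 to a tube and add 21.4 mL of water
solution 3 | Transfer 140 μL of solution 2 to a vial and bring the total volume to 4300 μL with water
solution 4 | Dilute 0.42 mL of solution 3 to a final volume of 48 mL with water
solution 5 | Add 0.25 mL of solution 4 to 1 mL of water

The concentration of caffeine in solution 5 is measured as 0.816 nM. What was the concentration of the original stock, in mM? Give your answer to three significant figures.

5.00 mM

Step 1: 140 μL + 3750 μL = 3890 μL total → factor 3890/140 = 27.786
Step 2: 1.85 mL + 21.4 mL = 23.25 mL total → factor 23.25/1.85 = 12.568
Step 3: 140 μL brought to 4300 μL → factor 4300/140 = 30.714
Step 4: 0.42 mL brought to 48 mL → factor 48/0.42 = 114.29
Step 5: 0.25 mL + 1 mL = 1.25 mL total → factor 1.25/0.25 = 5
Overall dilution factor = 27.786 × 12.568 × 30.714 × 114.29 × 5 = 6.1288 × 10^6
Stock = 0.816 nM × 6.1288 × 10^6 = 5.001 × 10^6 nM = 5.00 mM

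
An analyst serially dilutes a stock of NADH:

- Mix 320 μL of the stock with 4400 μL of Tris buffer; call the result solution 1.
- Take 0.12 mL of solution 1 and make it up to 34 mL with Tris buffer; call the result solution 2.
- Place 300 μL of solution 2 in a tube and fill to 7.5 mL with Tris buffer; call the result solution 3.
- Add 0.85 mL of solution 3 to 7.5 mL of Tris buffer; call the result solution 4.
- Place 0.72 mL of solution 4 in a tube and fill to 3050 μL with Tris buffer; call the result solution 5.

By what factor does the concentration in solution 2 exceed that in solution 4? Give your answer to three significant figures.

246

Step 1: 320 μL + 4400 μL = 4720 μL total → factor 4720/320 = 14.75
Step 2: 0.12 mL brought to 34 mL → factor 34/0.12 = 283.33
Step 3: 300 μL brought to 7.5 mL → factor 7500/300 = 25
Step 4: 0.85 mL + 7.5 mL = 8.35 mL total → factor 8.35/0.85 = 9.8235
Dilution factor to solution 2 = 4179.2; to solution 4 = 1.0264 × 10^6
[solution 2]/[solution 4] = (factor to solution 4)/(factor to solution 2) = 1.0264 × 10^6/4179.2 = 246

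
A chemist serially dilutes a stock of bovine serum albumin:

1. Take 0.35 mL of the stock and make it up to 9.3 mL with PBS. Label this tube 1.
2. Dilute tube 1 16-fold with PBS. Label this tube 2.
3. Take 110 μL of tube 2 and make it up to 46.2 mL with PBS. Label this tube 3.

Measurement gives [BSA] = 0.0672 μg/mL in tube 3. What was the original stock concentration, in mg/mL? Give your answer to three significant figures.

Step 1: 0.35 mL brought to 9.3 mL → factor 9.3/0.35 = 26.571
Step 2: 16-fold → factor 16
Step 3: 110 μL brought to 46.2 mL → factor 46200/110 = 420
Overall dilution factor = 26.571 × 16 × 420 = 1.7856 × 10^5
Stock = 0.0672 μg/mL × 1.7856 × 10^5 = 1.200 × 10^4 μg/mL = 12.0 mg/mL

12.0 mg/mL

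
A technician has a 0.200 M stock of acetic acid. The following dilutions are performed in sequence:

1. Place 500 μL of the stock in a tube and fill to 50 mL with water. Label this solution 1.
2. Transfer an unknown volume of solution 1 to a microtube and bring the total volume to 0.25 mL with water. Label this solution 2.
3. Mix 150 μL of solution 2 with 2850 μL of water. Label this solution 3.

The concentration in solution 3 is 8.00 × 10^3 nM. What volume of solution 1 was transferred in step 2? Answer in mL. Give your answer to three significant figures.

0.0200 mL

Step 1: 500 μL brought to 50 mL → factor 50000/500 = 100
Step 2: v brought to 0.25 mL → factor = 0.25 mL/v
Step 3: 150 μL + 2850 μL = 3000 μL total → factor 3000/150 = 20
Product of known-step factors = 2000
Overall factor = 0.200 M / (8.00 × 10^3 nM) = 25000
Step-2 factor = 25000 / 2000 = 12.5
v = 0.25 mL / 12.5 = 0.0200 mL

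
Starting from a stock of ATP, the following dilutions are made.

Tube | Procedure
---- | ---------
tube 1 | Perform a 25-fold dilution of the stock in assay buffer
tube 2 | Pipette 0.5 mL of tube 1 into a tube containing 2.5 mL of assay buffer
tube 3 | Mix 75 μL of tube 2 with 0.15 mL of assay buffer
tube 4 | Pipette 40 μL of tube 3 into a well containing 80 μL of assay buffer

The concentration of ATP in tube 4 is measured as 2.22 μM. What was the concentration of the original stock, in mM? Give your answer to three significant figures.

Step 1: 25-fold → factor 25
Step 2: 0.5 mL + 2.5 mL = 3 mL total → factor 3/0.5 = 6
Step 3: 75 μL + 0.15 mL = 225 μL total → factor 225/75 = 3
Step 4: 40 μL + 80 μL = 120 μL total → factor 120/40 = 3
Overall dilution factor = 25 × 6 × 3 × 3 = 1350
Stock = 2.22 μM × 1350 = 2997 μM = 3.00 mM

3.00 mM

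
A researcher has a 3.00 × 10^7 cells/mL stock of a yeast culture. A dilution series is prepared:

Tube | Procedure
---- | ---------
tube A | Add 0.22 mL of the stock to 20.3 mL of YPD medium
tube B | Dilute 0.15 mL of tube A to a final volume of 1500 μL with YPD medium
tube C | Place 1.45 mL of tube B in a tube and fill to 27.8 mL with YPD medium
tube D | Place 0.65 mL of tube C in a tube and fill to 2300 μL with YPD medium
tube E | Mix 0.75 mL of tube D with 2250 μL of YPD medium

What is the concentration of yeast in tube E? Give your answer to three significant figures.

119 cells/mL

Step 1: 0.22 mL + 20.3 mL = 20.52 mL total → factor 20.52/0.22 = 93.273
Step 2: 0.15 mL brought to 1500 μL → factor 1.5/0.15 = 10
Step 3: 1.45 mL brought to 27.8 mL → factor 27.8/1.45 = 19.172
Step 4: 0.65 mL brought to 2300 μL → factor 2.3/0.65 = 3.5385
Step 5: 0.75 mL + 2250 μL = 3 mL total → factor 3/0.75 = 4
Overall dilution factor = 93.273 × 10 × 19.172 × 3.5385 × 4 = 2.5311 × 10^5
Final = 3.00 × 10^7 cells/mL / 2.5311 × 10^5 = 119 cells/mL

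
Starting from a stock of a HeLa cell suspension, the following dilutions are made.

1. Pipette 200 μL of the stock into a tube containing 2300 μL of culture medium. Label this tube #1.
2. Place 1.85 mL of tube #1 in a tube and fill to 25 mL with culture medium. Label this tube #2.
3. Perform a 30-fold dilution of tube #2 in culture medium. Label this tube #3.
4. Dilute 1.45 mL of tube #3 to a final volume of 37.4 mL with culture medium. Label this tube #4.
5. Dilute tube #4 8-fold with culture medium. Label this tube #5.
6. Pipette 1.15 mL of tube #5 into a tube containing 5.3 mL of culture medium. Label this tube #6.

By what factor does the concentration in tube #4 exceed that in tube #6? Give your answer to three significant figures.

Step 1: 200 μL + 2300 μL = 2500 μL total → factor 2500/200 = 12.5
Step 2: 1.85 mL brought to 25 mL → factor 25/1.85 = 13.514
Step 3: 30-fold → factor 30
Step 4: 1.45 mL brought to 37.4 mL → factor 37.4/1.45 = 25.793
Step 5: 8-fold → factor 8
Step 6: 1.15 mL + 5.3 mL = 6.45 mL total → factor 6.45/1.15 = 5.6087
Dilution factor to tube #4 = 1.3071 × 10^5; to tube #6 = 5.8648 × 10^6
[tube #4]/[tube #6] = (factor to tube #6)/(factor to tube #4) = 5.8648 × 10^6/1.3071 × 10^5 = 44.9

44.9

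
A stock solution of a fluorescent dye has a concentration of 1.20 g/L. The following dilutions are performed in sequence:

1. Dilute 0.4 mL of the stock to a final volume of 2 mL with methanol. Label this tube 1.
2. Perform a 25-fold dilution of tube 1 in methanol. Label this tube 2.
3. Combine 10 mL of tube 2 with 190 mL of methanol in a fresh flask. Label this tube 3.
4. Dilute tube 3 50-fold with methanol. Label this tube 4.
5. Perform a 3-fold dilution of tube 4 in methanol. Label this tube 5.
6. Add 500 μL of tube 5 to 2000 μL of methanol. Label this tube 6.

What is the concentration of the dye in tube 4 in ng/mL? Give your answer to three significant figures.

Step 1: 0.4 mL brought to 2 mL → factor 2/0.4 = 5
Step 2: 25-fold → factor 25
Step 3: 10 mL + 190 mL = 200 mL total → factor 200/10 = 20
Step 4: 50-fold → factor 50
Dilution factor through tube 4 = 5 × 25 × 20 × 50 = 1.25 × 10^5
[tube 4] = 1.20 g/L / 1.25 × 10^5 = 9.600 × 10^-6 g/L = 9.60 ng/mL

9.60 ng/mL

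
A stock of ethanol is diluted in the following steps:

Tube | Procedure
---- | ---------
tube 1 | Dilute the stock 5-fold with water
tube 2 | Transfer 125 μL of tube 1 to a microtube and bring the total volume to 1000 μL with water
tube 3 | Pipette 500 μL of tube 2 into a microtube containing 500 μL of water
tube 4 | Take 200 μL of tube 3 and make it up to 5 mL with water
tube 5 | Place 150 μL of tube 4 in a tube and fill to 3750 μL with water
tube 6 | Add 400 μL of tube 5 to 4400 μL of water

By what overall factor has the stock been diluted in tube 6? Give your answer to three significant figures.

6.00 × 10^5

Step 1: 5-fold → factor 5
Step 2: 125 μL brought to 1000 μL → factor 1000/125 = 8
Step 3: 500 μL + 500 μL = 1000 μL total → factor 1000/500 = 2
Step 4: 200 μL brought to 5 mL → factor 5000/200 = 25
Step 5: 150 μL brought to 3750 μL → factor 3750/150 = 25
Step 6: 400 μL + 4400 μL = 4800 μL total → factor 4800/400 = 12
Overall dilution factor = 5 × 8 × 2 × 25 × 25 × 12 = 6 × 10^5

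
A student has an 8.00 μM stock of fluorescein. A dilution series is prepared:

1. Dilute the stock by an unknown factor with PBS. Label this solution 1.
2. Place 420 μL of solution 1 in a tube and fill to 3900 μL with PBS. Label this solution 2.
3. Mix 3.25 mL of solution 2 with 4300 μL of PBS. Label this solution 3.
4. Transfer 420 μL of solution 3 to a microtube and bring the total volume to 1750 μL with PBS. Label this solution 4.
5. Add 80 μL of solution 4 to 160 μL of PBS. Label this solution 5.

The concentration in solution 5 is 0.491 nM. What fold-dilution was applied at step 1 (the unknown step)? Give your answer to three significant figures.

60.4-fold

Step 1: unknown factor x
Step 2: 420 μL brought to 3900 μL → factor 3900/420 = 9.2857
Step 3: 3.25 mL + 4300 μL = 7.55 mL total → factor 7.55/3.25 = 2.3231
Step 4: 420 μL brought to 1750 μL → factor 1750/420 = 4.1667
Step 5: 80 μL + 160 μL = 240 μL total → factor 240/80 = 3
Product of known-step factors = 269.64
Overall factor = 8.00 μM / (0.491 nM) = 16293
x = 16293 / 269.64 = 60.4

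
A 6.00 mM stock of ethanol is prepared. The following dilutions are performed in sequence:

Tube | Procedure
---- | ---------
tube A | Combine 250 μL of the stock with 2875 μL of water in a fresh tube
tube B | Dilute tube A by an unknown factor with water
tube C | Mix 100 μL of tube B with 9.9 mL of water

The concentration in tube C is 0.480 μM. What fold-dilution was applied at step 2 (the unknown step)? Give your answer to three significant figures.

Step 1: 250 μL + 2875 μL = 3125 μL total → factor 3125/250 = 12.5
Step 2: unknown factor x
Step 3: 100 μL + 9.9 mL = 10000 μL total → factor 10000/100 = 100
Product of known-step factors = 1250
Overall factor = 6.00 mM / (0.480 μM) = 12500
x = 12500 / 1250 = 10.0

10.0-fold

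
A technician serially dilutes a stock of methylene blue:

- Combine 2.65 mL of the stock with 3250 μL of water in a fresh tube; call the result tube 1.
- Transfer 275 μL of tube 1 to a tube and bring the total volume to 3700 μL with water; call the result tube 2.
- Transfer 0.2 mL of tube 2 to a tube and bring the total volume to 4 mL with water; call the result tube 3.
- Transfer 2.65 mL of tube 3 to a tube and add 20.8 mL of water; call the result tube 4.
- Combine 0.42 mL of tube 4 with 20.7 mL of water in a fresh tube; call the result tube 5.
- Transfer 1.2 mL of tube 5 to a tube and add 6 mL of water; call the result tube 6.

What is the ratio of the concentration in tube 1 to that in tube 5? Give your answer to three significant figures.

1.20 × 10^5

Step 1: 2.65 mL + 3250 μL = 5.9 mL total → factor 5.9/2.65 = 2.2264
Step 2: 275 μL brought to 3700 μL → factor 3700/275 = 13.455
Step 3: 0.2 mL brought to 4 mL → factor 4/0.2 = 20
Step 4: 2.65 mL + 20.8 mL = 23.45 mL total → factor 23.45/2.65 = 8.8491
Step 5: 0.42 mL + 20.7 mL = 21.12 mL total → factor 21.12/0.42 = 50.286
Dilution factor to tube 1 = 2.2264; to tube 5 = 2.6659 × 10^5
[tube 1]/[tube 5] = (factor to tube 5)/(factor to tube 1) = 2.6659 × 10^5/2.2264 = 1.20 × 10^5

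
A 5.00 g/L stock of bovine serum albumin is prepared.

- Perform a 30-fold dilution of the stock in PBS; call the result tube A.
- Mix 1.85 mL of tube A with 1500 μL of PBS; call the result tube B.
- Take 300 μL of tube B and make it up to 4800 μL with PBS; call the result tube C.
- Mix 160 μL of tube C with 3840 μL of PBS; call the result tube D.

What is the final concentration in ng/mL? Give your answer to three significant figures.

230 ng/mL

Step 1: 30-fold → factor 30
Step 2: 1.85 mL + 1500 μL = 3.35 mL total → factor 3.35/1.85 = 1.8108
Step 3: 300 μL brought to 4800 μL → factor 4800/300 = 16
Step 4: 160 μL + 3840 μL = 4000 μL total → factor 4000/160 = 25
Overall dilution factor = 30 × 1.8108 × 16 × 25 = 21730
Final = 5.00 g/L / 21730 = 0.0002301 g/L = 230 ng/mL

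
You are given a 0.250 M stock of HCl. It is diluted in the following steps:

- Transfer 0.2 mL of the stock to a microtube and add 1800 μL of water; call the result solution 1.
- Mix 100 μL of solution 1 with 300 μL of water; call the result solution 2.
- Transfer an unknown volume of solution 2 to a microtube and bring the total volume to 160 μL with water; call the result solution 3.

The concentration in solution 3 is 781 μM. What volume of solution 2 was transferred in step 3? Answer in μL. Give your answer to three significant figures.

20.0 μL

Step 1: 0.2 mL + 1800 μL = 2 mL total → factor 2/0.2 = 10
Step 2: 100 μL + 300 μL = 400 μL total → factor 400/100 = 4
Step 3: v brought to 160 μL → factor = 160 μL/v
Product of known-step factors = 40
Overall factor = 0.250 M / (781 μM) = 320.1
Step-3 factor = 320.1 / 40 = 8.0026
v = 160 μL / 8.0026 = 20.0 μL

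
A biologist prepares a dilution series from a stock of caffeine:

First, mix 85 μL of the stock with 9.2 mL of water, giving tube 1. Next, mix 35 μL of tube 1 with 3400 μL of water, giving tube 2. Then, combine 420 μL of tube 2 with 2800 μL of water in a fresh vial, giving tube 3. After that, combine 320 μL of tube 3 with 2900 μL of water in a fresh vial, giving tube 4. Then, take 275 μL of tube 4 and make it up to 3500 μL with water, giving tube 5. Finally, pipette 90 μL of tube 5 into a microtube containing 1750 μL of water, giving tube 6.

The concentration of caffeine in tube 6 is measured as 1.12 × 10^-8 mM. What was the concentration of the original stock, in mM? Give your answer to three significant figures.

2.41 mM

Step 1: 85 μL + 9.2 mL = 9285 μL total → factor 9285/85 = 109.24
Step 2: 35 μL + 3400 μL = 3435 μL total → factor 3435/35 = 98.143
Step 3: 420 μL + 2800 μL = 3220 μL total → factor 3220/420 = 7.6667
Step 4: 320 μL + 2900 μL = 3220 μL total → factor 3220/320 = 10.062
Step 5: 275 μL brought to 3500 μL → factor 3500/275 = 12.727
Step 6: 90 μL + 1750 μL = 1840 μL total → factor 1840/90 = 20.444
Overall dilution factor = 109.24 × 98.143 × 7.6667 × 10.062 × 12.727 × 20.444 = 2.152 × 10^8
Stock = 1.12 × 10^-8 mM × 2.152 × 10^8 = 2.41 mM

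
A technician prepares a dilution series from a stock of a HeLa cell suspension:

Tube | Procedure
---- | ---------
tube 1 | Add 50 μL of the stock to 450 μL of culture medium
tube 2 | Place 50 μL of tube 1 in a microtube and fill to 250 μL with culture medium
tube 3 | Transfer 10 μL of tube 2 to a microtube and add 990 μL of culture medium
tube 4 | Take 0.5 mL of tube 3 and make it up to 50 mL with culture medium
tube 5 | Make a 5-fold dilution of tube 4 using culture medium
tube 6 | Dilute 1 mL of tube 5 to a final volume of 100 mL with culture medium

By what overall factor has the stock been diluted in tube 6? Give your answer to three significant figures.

2.50 × 10^8

Step 1: 50 μL + 450 μL = 500 μL total → factor 500/50 = 10
Step 2: 50 μL brought to 250 μL → factor 250/50 = 5
Step 3: 10 μL + 990 μL = 1000 μL total → factor 1000/10 = 100
Step 4: 0.5 mL brought to 50 mL → factor 50/0.5 = 100
Step 5: 5-fold → factor 5
Step 6: 1 mL brought to 100 mL → factor 100/1 = 100
Overall dilution factor = 10 × 5 × 100 × 100 × 5 × 100 = 2.5 × 10^8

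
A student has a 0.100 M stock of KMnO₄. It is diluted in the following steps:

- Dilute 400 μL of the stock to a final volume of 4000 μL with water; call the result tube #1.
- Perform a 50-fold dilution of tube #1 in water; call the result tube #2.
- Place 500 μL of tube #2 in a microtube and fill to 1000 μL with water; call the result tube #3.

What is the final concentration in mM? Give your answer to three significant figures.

Step 1: 400 μL brought to 4000 μL → factor 4000/400 = 10
Step 2: 50-fold → factor 50
Step 3: 500 μL brought to 1000 μL → factor 1000/500 = 2
Overall dilution factor = 10 × 50 × 2 = 1000
Final = 0.100 M / 1000 = 0.0001000 M = 0.100 mM

0.100 mM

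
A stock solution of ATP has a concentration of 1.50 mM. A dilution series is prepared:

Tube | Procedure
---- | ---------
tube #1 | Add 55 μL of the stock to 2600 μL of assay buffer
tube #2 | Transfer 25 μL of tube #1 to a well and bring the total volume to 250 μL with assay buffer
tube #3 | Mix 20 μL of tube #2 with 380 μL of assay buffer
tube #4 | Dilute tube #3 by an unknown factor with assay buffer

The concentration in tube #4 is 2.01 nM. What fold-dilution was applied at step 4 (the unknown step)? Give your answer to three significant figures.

77.3-fold

Step 1: 55 μL + 2600 μL = 2655 μL total → factor 2655/55 = 48.273
Step 2: 25 μL brought to 250 μL → factor 250/25 = 10
Step 3: 20 μL + 380 μL = 400 μL total → factor 400/20 = 20
Step 4: unknown factor x
Product of known-step factors = 9654.5
Overall factor = 1.50 mM / (2.01 nM) = 7.4627 × 10^5
x = 7.4627 × 10^5 / 9654.5 = 77.3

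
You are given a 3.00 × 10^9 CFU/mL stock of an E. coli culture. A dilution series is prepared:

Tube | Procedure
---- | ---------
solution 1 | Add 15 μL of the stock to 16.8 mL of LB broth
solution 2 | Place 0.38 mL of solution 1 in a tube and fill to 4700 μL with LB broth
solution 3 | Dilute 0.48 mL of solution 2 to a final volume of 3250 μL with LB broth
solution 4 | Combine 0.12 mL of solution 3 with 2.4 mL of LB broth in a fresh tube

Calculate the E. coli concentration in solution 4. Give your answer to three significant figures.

Step 1: 15 μL + 16.8 mL = 16815 μL total → factor 16815/15 = 1121
Step 2: 0.38 mL brought to 4700 μL → factor 4.7/0.38 = 12.368
Step 3: 0.48 mL brought to 3250 μL → factor 3.25/0.48 = 6.7708
Step 4: 0.12 mL + 2.4 mL = 2.52 mL total → factor 2.52/0.12 = 21
Dilution factor through solution 4 = 1121 × 12.368 × 6.7708 × 21 = 1.9714 × 10^6
[solution 4] = 3.00 × 10^9 CFU/mL / 1.9714 × 10^6 = 1.52 × 10^3 CFU/mL

1.52 × 10^3 CFU/mL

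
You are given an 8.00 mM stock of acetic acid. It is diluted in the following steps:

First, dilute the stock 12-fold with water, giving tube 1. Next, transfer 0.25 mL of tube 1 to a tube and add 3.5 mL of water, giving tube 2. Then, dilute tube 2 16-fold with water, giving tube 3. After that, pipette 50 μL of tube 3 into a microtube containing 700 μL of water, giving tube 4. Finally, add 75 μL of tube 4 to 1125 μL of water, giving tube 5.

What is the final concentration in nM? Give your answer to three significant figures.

Step 1: 12-fold → factor 12
Step 2: 0.25 mL + 3.5 mL = 3.75 mL total → factor 3.75/0.25 = 15
Step 3: 16-fold → factor 16
Step 4: 50 μL + 700 μL = 750 μL total → factor 750/50 = 15
Step 5: 75 μL + 1125 μL = 1200 μL total → factor 1200/75 = 16
Overall dilution factor = 12 × 15 × 16 × 15 × 16 = 6.912 × 10^5
Final = 8.00 mM / 6.912 × 10^5 = 1.157 × 10^-5 mM = 11.6 nM

11.6 nM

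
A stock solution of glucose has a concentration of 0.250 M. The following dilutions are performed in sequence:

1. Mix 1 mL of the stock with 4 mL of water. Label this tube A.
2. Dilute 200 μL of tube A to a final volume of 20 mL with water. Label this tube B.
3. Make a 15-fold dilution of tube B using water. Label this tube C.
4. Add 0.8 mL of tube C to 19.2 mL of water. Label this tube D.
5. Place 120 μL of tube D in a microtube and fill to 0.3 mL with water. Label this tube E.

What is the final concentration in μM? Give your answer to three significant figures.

Step 1: 1 mL + 4 mL = 5 mL total → factor 5/1 = 5
Step 2: 200 μL brought to 20 mL → factor 20000/200 = 100
Step 3: 15-fold → factor 15
Step 4: 0.8 mL + 19.2 mL = 20 mL total → factor 20/0.8 = 25
Step 5: 120 μL brought to 0.3 mL → factor 300/120 = 2.5
Overall dilution factor = 5 × 100 × 15 × 25 × 2.5 = 4.6875 × 10^5
Final = 0.250 M / 4.6875 × 10^5 = 5.333 × 10^-7 M = 0.533 μM

0.533 μM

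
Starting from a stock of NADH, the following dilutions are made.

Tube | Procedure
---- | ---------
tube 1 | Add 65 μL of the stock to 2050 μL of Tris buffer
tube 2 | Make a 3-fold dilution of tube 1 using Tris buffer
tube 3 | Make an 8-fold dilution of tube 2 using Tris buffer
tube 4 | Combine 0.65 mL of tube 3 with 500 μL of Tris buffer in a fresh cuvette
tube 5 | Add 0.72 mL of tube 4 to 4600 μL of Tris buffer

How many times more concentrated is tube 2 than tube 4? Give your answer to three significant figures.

Step 1: 65 μL + 2050 μL = 2115 μL total → factor 2115/65 = 32.538
Step 2: 3-fold → factor 3
Step 3: 8-fold → factor 8
Step 4: 0.65 mL + 500 μL = 1.15 mL total → factor 1.15/0.65 = 1.7692
Dilution factor to tube 2 = 97.615; to tube 4 = 1381.6
[tube 2]/[tube 4] = (factor to tube 4)/(factor to tube 2) = 1381.6/97.615 = 14.2

14.2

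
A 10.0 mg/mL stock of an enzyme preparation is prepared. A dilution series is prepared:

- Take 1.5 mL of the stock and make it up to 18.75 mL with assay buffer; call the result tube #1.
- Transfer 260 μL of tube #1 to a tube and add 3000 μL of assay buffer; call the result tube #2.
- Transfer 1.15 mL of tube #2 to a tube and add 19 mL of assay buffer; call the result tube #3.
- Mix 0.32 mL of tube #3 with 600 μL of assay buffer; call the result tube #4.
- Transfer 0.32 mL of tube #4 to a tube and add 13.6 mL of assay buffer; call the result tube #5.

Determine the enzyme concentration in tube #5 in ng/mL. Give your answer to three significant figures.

29.1 ng/mL

Step 1: 1.5 mL brought to 18.75 mL → factor 18.75/1.5 = 12.5
Step 2: 260 μL + 3000 μL = 3260 μL total → factor 3260/260 = 12.538
Step 3: 1.15 mL + 19 mL = 20.15 mL total → factor 20.15/1.15 = 17.522
Step 4: 0.32 mL + 600 μL = 0.92 mL total → factor 0.92/0.32 = 2.875
Step 5: 0.32 mL + 13.6 mL = 13.92 mL total → factor 13.92/0.32 = 43.5
Overall dilution factor = 12.5 × 12.538 × 17.522 × 2.875 × 43.5 = 3.4345 × 10^5
Final = 10.0 mg/mL / 3.4345 × 10^5 = 2.912 × 10^-5 mg/mL = 29.1 ng/mL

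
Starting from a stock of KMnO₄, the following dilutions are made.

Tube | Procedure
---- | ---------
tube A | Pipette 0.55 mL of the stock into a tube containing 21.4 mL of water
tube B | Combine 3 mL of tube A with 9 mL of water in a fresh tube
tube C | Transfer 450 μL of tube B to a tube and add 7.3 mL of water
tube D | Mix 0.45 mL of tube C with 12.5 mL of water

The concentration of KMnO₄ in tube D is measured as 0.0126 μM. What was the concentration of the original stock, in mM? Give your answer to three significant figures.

0.997 mM

Step 1: 0.55 mL + 21.4 mL = 21.95 mL total → factor 21.95/0.55 = 39.909
Step 2: 3 mL + 9 mL = 12 mL total → factor 12/3 = 4
Step 3: 450 μL + 7.3 mL = 7750 μL total → factor 7750/450 = 17.222
Step 4: 0.45 mL + 12.5 mL = 12.95 mL total → factor 12.95/0.45 = 28.778
Overall dilution factor = 39.909 × 4 × 17.222 × 28.778 = 79119
Stock = 0.0126 μM × 79119 = 996.9 μM = 0.997 mM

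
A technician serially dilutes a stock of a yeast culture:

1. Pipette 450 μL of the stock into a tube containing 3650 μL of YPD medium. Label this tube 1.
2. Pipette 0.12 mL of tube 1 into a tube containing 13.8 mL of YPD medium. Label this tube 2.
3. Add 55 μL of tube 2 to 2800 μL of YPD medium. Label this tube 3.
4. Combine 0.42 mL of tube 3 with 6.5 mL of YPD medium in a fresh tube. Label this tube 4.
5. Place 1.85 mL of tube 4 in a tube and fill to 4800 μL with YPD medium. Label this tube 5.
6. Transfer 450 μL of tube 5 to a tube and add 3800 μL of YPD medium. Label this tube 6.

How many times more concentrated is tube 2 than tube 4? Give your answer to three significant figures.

855

Step 1: 450 μL + 3650 μL = 4100 μL total → factor 4100/450 = 9.1111
Step 2: 0.12 mL + 13.8 mL = 13.92 mL total → factor 13.92/0.12 = 116
Step 3: 55 μL + 2800 μL = 2855 μL total → factor 2855/55 = 51.909
Step 4: 0.42 mL + 6.5 mL = 6.92 mL total → factor 6.92/0.42 = 16.476
Dilution factor to tube 2 = 1056.9; to tube 4 = 9.0392 × 10^5
[tube 2]/[tube 4] = (factor to tube 4)/(factor to tube 2) = 9.0392 × 10^5/1056.9 = 855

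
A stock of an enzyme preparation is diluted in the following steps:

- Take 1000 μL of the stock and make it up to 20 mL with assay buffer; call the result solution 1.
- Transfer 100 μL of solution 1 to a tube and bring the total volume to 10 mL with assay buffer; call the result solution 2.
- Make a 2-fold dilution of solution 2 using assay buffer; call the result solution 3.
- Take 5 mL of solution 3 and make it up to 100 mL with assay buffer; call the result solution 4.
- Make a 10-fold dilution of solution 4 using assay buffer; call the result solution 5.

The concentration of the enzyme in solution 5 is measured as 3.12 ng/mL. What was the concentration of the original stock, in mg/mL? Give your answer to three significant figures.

Step 1: 1000 μL brought to 20 mL → factor 20000/1000 = 20
Step 2: 100 μL brought to 10 mL → factor 10000/100 = 100
Step 3: 2-fold → factor 2
Step 4: 5 mL brought to 100 mL → factor 100/5 = 20
Step 5: 10-fold → factor 10
Overall dilution factor = 20 × 100 × 2 × 20 × 10 = 8 × 10^5
Stock = 3.12 ng/mL × 8 × 10^5 = 2.496 × 10^6 ng/mL = 2.50 mg/mL

2.50 mg/mL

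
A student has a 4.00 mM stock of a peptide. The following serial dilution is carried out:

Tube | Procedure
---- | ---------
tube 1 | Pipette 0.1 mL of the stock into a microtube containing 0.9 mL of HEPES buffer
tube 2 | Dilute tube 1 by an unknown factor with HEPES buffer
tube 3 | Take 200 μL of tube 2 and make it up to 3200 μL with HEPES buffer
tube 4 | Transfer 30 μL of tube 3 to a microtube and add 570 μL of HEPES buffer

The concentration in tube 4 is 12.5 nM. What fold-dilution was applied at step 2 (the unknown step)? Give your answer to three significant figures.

Step 1: 0.1 mL + 0.9 mL = 1 mL total → factor 1/0.1 = 10
Step 2: unknown factor x
Step 3: 200 μL brought to 3200 μL → factor 3200/200 = 16
Step 4: 30 μL + 570 μL = 600 μL total → factor 600/30 = 20
Product of known-step factors = 3200
Overall factor = 4.00 mM / (12.5 nM) = 3.2 × 10^5
x = 3.2 × 10^5 / 3200 = 100

100-fold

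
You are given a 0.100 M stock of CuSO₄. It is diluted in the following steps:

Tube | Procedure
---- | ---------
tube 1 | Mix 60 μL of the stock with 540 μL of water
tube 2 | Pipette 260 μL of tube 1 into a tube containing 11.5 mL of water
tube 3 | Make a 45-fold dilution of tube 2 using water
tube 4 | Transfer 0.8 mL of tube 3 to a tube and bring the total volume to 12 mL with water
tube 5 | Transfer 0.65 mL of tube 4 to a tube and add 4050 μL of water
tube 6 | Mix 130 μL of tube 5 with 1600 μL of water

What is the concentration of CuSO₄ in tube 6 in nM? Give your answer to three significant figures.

Step 1: 60 μL + 540 μL = 600 μL total → factor 600/60 = 10
Step 2: 260 μL + 11.5 mL = 11760 μL total → factor 11760/260 = 45.231
Step 3: 45-fold → factor 45
Step 4: 0.8 mL brought to 12 mL → factor 12/0.8 = 15
Step 5: 0.65 mL + 4050 μL = 4.7 mL total → factor 4.7/0.65 = 7.2308
Step 6: 130 μL + 1600 μL = 1730 μL total → factor 1730/130 = 13.308
Overall dilution factor = 10 × 45.231 × 45 × 15 × 7.2308 × 13.308 = 2.9378 × 10^7
Final = 0.100 M / 2.9378 × 10^7 = 3.404 × 10^-9 M = 3.40 nM

3.40 nM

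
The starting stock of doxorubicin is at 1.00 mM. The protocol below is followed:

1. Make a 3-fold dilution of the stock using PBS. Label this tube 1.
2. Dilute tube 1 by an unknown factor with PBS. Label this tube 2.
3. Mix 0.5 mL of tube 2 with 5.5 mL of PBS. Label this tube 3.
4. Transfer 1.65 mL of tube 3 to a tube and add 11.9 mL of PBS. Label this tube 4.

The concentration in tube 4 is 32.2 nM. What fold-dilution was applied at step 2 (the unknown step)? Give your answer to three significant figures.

105-fold

Step 1: 3-fold → factor 3
Step 2: unknown factor x
Step 3: 0.5 mL + 5.5 mL = 6 mL total → factor 6/0.5 = 12
Step 4: 1.65 mL + 11.9 mL = 13.55 mL total → factor 13.55/1.65 = 8.2121
Product of known-step factors = 295.64
Overall factor = 1.00 mM / (32.2 nM) = 31056
x = 31056 / 295.64 = 105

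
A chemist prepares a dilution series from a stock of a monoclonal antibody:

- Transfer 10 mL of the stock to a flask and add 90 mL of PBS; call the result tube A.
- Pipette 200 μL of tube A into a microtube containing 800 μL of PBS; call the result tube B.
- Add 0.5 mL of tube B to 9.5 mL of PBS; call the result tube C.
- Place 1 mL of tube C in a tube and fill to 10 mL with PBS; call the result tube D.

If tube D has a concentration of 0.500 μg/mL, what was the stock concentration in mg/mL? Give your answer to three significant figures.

Step 1: 10 mL + 90 mL = 100 mL total → factor 100/10 = 10
Step 2: 200 μL + 800 μL = 1000 μL total → factor 1000/200 = 5
Step 3: 0.5 mL + 9.5 mL = 10 mL total → factor 10/0.5 = 20
Step 4: 1 mL brought to 10 mL → factor 10/1 = 10
Overall dilution factor = 10 × 5 × 20 × 10 = 10000
Stock = 0.500 μg/mL × 10000 = 5000 μg/mL = 5.00 mg/mL

5.00 mg/mL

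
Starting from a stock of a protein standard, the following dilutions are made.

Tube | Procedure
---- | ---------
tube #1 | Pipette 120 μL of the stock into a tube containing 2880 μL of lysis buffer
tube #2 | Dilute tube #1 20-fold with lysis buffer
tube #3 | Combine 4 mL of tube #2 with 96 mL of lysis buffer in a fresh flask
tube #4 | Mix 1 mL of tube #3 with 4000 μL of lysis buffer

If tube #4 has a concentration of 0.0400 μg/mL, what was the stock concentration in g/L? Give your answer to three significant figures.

2.50 g/L

Step 1: 120 μL + 2880 μL = 3000 μL total → factor 3000/120 = 25
Step 2: 20-fold → factor 20
Step 3: 4 mL + 96 mL = 100 mL total → factor 100/4 = 25
Step 4: 1 mL + 4000 μL = 5 mL total → factor 5/1 = 5
Overall dilution factor = 25 × 20 × 25 × 5 = 62500
Stock = 0.0400 μg/mL × 62500 = 2500 μg/mL = 2.50 g/L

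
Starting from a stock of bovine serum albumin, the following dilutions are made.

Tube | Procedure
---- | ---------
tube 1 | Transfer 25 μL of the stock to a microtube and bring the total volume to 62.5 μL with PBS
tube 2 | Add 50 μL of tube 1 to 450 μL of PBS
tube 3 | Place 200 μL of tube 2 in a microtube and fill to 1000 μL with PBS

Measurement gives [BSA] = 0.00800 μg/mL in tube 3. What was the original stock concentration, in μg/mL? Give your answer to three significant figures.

Step 1: 25 μL brought to 62.5 μL → factor 62.5/25 = 2.5
Step 2: 50 μL + 450 μL = 500 μL total → factor 500/50 = 10
Step 3: 200 μL brought to 1000 μL → factor 1000/200 = 5
Overall dilution factor = 2.5 × 10 × 5 = 125
Stock = 0.00800 μg/mL × 125 = 1.00 μg/mL

1.00 μg/mL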